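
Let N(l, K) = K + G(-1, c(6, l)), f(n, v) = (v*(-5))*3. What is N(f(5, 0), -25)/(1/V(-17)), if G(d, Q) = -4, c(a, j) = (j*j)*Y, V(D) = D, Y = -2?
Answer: 493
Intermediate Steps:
c(a, j) = -2*j² (c(a, j) = (j*j)*(-2) = j²*(-2) = -2*j²)
f(n, v) = -15*v (f(n, v) = -5*v*3 = -15*v)
N(l, K) = -4 + K (N(l, K) = K - 4 = -4 + K)
N(f(5, 0), -25)/(1/V(-17)) = (-4 - 25)/(1/(-17)) = -29/(-1/17) = -29*(-17) = 493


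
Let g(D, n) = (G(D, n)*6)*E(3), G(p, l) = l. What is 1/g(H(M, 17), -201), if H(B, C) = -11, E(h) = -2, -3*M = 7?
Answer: 1/2412 ≈ 0.00041459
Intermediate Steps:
M = -7/3 (M = -⅓*7 = -7/3 ≈ -2.3333)
g(D, n) = -12*n (g(D, n) = (n*6)*(-2) = (6*n)*(-2) = -12*n)
1/g(H(M, 17), -201) = 1/(-12*(-201)) = 1/2412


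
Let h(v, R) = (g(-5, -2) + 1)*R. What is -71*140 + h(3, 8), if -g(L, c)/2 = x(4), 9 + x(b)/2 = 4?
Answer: -9772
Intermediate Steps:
x(b) = -10 (x(b) = -18 + 2*4 = -18 + 8 = -10)
g(L, c) = 20 (g(L, c) = -2*(-10) = 20)
h(v, R) = 21*R (h(v, R) = (20 + 1)*R = 21*R)
-71*140 + h(3, 8) = -71*140 + 21*8 = -9940 + 168 = -9772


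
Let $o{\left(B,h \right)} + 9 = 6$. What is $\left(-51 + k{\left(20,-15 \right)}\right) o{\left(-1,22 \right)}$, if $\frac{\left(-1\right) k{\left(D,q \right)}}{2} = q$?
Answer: $63$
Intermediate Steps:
$o{\left(B,h \right)} = -3$ ($o{\left(B,h \right)} = -9 + 6 = -3$)
$k{\left(D,q \right)} = - 2 q$
$\left(-51 + k{\left(20,-15 \right)}\right) o{\left(-1,22 \right)} = \left(-51 - -30\right) \left(-3\right) = \left(-51 + 30\right) \left(-3\right) = \left(-21\right) \left(-3\right) = 63$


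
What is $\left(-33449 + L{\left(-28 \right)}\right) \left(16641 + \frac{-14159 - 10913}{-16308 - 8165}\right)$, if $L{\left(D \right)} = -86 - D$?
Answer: $- \frac{13646739839355}{24473} \approx -5.5762 \cdot 10^{8}$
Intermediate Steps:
$\left(-33449 + L{\left(-28 \right)}\right) \left(16641 + \frac{-14159 - 10913}{-16308 - 8165}\right) = \left(-33449 - 58\right) \left(16641 + \frac{-14159 - 10913}{-16308 - 8165}\right) = \left(-33449 + \left(-86 + 28\right)\right) \left(16641 - \frac{25072}{-24473}\right) = \left(-33449 - 58\right) \left(16641 - - \frac{25072}{24473}\right) = - 33507 \left(16641 + \frac{25072}{24473}\right) = \left(-33507\right) \frac{407280265}{24473} = - \frac{13646739839355}{24473}$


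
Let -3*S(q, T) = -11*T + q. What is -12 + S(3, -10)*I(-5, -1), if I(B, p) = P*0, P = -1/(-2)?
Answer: -12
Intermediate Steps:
P = ½ (P = -1*(-½) = ½ ≈ 0.50000)
I(B, p) = 0 (I(B, p) = (½)*0 = 0)
S(q, T) = -q/3 + 11*T/3 (S(q, T) = -(-11*T + q)/3 = -(q - 11*T)/3 = -q/3 + 11*T/3)
-12 + S(3, -10)*I(-5, -1) = -12 + (-⅓*3 + (11/3)*(-10))*0 = -12 + (-1 - 110/3)*0 = -12 - 113/3*0 = -12 + 0 = -12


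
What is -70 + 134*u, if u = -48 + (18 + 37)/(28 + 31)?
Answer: -376248/59 ≈ -6377.1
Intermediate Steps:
u = -2777/59 (u = -48 + 55/59 = -2777/59 ≈ -47.068)
-70 + 134*u = -70 + 134*(-2777/59) = -70 - 372118/59 = -376248/59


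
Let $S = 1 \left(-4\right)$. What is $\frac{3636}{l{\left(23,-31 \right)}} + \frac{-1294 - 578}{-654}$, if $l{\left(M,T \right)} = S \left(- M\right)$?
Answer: $\frac{106257}{2507} \approx 42.384$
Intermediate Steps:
$S = -4$
$l{\left(M,T \right)} = 4 M$ ($l{\left(M,T \right)} = - 4 \left(- M\right) = 4 M$)
$\frac{3636}{l{\left(23,-31 \right)}} + \frac{-1294 - 578}{-654} = \frac{3636}{4 \cdot 23} + \frac{-1294 - 578}{-654} = \frac{3636}{92} + \left(-1294 - 578\right) \left(- \frac{1}{654}\right) = 3636 \cdot \frac{1}{92} - - \frac{312}{109} = \frac{909}{23} + \frac{312}{109} = \frac{106257}{2507}$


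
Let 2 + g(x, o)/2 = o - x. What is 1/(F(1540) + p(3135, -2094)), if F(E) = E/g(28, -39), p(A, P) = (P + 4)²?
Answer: 69/301398130 ≈ 2.2893e-7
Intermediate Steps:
g(x, o) = -4 - 2*x + 2*o (g(x, o) = -4 + 2*(o - x) = -4 + (-2*x + 2*o) = -4 - 2*x + 2*o)
p(A, P) = (4 + P)²
F(E) = -E/138 (F(E) = E/(-4 - 2*28 + 2*(-39)) = E/(-4 - 56 - 78) = E/(-138) = E*(-1/138) = -E/138)
1/(F(1540) + p(3135, -2094)) = 1/(-1/138*1540 + (4 - 2094)²) = 1/(-770/69 + (-2090)²) = 1/(-770/69 + 4368100) = 1/(301398130/69) = 69/301398130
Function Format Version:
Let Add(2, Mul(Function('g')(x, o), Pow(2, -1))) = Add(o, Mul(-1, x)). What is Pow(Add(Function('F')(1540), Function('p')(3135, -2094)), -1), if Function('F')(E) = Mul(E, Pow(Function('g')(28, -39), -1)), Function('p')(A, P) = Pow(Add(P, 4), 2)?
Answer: Rational(69, 301398130) ≈ 2.2893e-7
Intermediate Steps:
Function('g')(x, o) = Add(-4, Mul(-2, x), Mul(2, o)) (Function('g')(x, o) = Add(-4, Mul(2, Add(o, Mul(-1, x)))) = Add(-4, Add(Mul(-2, x), Mul(2, o))) = Add(-4, Mul(-2, x), Mul(2, o)))
Function('p')(A, P) = Pow(Add(4, P), 2)
Function('F')(E) = Mul(Rational(-1, 138), E) (Function('F')(E) = Mul(E, Pow(Add(-4, Mul(-2, 28), Mul(2, -39)), -1)) = Mul(E, Pow(Add(-4, -56, -78), -1)) = Mul(E, Pow(-138, -1)) = Mul(E, Rational(-1, 138)) = Mul(Rational(-1, 138), E))
Pow(Add(Function('F')(1540), Function('p')(3135, -2094)), -1) = Pow(Add(Mul(Rational(-1, 138), 1540), Pow(Add(4, -2094), 2)), -1) = Pow(Add(Rational(-770, 69), Pow(-2090, 2)), -1) = Pow(Add(Rational(-770, 69), 4368100), -1) = Pow(Rational(301398130, 69), -1) = Rational(69, 301398130)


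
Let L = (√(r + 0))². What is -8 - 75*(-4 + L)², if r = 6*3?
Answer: -14708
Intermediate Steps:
r = 18
L = 18 (L = (√(18 + 0))² = (√18)² = (3*√2)² = 18)
-8 - 75*(-4 + L)² = -8 - 75*(-4 + 18)² = -8 - 75*14² = -8 - 75*196 = -8 - 14700 = -14708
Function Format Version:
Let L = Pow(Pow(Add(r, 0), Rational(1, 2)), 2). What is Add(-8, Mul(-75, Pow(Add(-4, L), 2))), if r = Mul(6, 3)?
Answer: -14708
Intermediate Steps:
r = 18
L = 18 (L = Pow(Pow(Add(18, 0), Rational(1, 2)), 2) = Pow(Pow(18, Rational(1, 2)), 2) = Pow(Mul(3, Pow(2, Rational(1, 2))), 2) = 18)
Add(-8, Mul(-75, Pow(Add(-4, L), 2))) = Add(-8, Mul(-75, Pow(Add(-4, 18), 2))) = Add(-8, Mul(-75, Pow(14, 2))) = Add(-8, Mul(-75, 196)) = Add(-8, -14700) = -14708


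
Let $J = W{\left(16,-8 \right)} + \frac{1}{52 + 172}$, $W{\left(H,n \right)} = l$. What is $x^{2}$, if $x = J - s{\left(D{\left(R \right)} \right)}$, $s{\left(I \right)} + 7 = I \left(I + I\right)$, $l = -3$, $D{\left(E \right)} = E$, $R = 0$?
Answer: $\frac{804609}{50176} \approx 16.036$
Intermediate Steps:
$s{\left(I \right)} = -7 + 2 I^{2}$ ($s{\left(I \right)} = -7 + I \left(I + I\right) = -7 + I 2 I = -7 + 2 I^{2}$)
$W{\left(H,n \right)} = -3$
$J = - \frac{671}{224}$ ($J = -3 + \frac{1}{52 + 172} = -3 + \frac{1}{224} = - \frac{671}{224} \approx -2.9955$)
$x = \frac{897}{224}$ ($x = - \frac{671}{224} - \left(-7 + 2 \cdot 0^{2}\right) = - \frac{671}{224} - \left(-7 + 2 \cdot 0\right) = - \frac{671}{224} - \left(-7 + 0\right) = - \frac{671}{224} - -7 = - \frac{671}{224} + 7 = \frac{897}{224} \approx 4.0045$)
$x^{2} = \left(\frac{897}{224}\right)^{2} = \frac{804609}{50176}$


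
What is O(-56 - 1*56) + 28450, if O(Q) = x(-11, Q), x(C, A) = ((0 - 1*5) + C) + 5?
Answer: 28439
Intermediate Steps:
x(C, A) = C (x(C, A) = ((0 - 5) + C) + 5 = (-5 + C) + 5 = C)
O(Q) = -11
O(-56 - 1*56) + 28450 = -11 + 28450 = 28439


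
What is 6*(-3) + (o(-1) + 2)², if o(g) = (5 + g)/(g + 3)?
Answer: -2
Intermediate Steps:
o(g) = (5 + g)/(3 + g)
6*(-3) + (o(-1) + 2)² = 6*(-3) + ((5 - 1)/(3 - 1) + 2)² = -18 + (4/2 + 2)² = -18 + ((½)*4 + 2)² = -18 + (2 + 2)² = -18 + 4² = -18 + 16 = -2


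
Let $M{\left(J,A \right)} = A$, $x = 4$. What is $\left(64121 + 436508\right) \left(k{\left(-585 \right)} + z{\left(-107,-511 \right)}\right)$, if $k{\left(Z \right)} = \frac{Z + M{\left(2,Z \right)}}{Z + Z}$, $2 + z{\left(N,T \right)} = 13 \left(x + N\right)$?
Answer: $-670842860$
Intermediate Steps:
$z{\left(N,T \right)} = 50 + 13 N$ ($z{\left(N,T \right)} = -2 + 13 \left(4 + N\right) = -2 + \left(52 + 13 N\right) = 50 + 13 N$)
$k{\left(Z \right)} = 1$ ($k{\left(Z \right)} = \frac{Z + Z}{Z + Z} = \frac{2 Z}{2 Z} = 2 Z \frac{1}{2 Z} = 1$)
$\left(64121 + 436508\right) \left(k{\left(-585 \right)} + z{\left(-107,-511 \right)}\right) = \left(64121 + 436508\right) \left(1 + \left(50 + 13 \left(-107\right)\right)\right) = 500629 \left(1 + \left(50 - 1391\right)\right) = 500629 \left(1 - 1341\right) = 500629 \left(-1340\right) = -670842860$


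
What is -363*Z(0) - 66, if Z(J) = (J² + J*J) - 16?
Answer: 5742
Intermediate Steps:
Z(J) = -16 + 2*J² (Z(J) = (J² + J²) - 16 = 2*J² - 16 = -16 + 2*J²)
-363*Z(0) - 66 = -363*(-16 + 2*0²) - 66 = -363*(-16 + 2*0) - 66 = -363*(-16 + 0) - 66 = -363*(-16) - 66 = 5808 - 66 = 5742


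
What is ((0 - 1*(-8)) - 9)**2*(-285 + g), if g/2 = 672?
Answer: 1059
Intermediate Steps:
g = 1344 (g = 2*672 = 1344)
((0 - 1*(-8)) - 9)**2*(-285 + g) = ((0 - 1*(-8)) - 9)**2*(-285 + 1344) = ((0 + 8) - 9)**2*1059 = (8 - 9)**2*1059 = (-1)**2*1059 = 1*1059 = 1059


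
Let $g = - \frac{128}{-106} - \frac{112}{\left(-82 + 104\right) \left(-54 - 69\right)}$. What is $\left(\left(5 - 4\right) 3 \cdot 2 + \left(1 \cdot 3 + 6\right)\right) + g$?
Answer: $\frac{1165195}{71709} \approx 16.249$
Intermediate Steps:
$g = \frac{89560}{71709}$ ($g = \left(-128\right) \left(- \frac{1}{106}\right) - \frac{112}{22 \left(-123\right)} = \frac{64}{53} - \frac{112}{-2706} = \frac{64}{53} - - \frac{56}{1353} = \frac{64}{53} + \frac{56}{1353} = \frac{89560}{71709} \approx 1.2489$)
$\left(\left(5 - 4\right) 3 \cdot 2 + \left(1 \cdot 3 + 6\right)\right) + g = \left(\left(5 - 4\right) 3 \cdot 2 + \left(1 \cdot 3 + 6\right)\right) + \frac{89560}{71709} = \left(1 \cdot 3 \cdot 2 + \left(3 + 6\right)\right) + \frac{89560}{71709} = \left(3 \cdot 2 + 9\right) + \frac{89560}{71709} = \left(6 + 9\right) + \frac{89560}{71709} = 15 + \frac{89560}{71709} = \frac{1165195}{71709}$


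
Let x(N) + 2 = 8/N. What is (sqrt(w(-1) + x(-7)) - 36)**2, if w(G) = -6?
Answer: 9008/7 - 576*I*sqrt(7)/7 ≈ 1286.9 - 217.71*I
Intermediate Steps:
x(N) = -2 + 8/N
(sqrt(w(-1) + x(-7)) - 36)**2 = (sqrt(-6 + (-2 + 8/(-7))) - 36)**2 = (sqrt(-6 + (-2 + 8*(-1/7))) - 36)**2 = (sqrt(-6 + (-2 - 8/7)) - 36)**2 = (sqrt(-6 - 22/7) - 36)**2 = (sqrt(-64/7) - 36)**2 = (8*I*sqrt(7)/7 - 36)**2 = (-36 + 8*I*sqrt(7)/7)**2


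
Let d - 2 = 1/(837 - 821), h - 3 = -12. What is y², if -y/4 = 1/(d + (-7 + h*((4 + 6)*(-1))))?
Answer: 4096/1852321 ≈ 0.0022113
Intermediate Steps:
h = -9 (h = 3 - 12 = -9)
d = 33/16 (d = 2 + 1/(837 - 821) = 2 + 1/16 = 33/16 ≈ 2.0625)
y = -64/1361 (y = -4/(33/16 + (-7 - 9*(4 + 6)*(-1))) = -4/(33/16 + (-7 - 90*(-1))) = -4/(33/16 + (-7 - 9*(-10))) = -4/(33/16 + (-7 + 90)) = -4/(33/16 + 83) = -4/1361/16 = -4*16/1361 = -64/1361 ≈ -0.047024)
y² = (-64/1361)² = 4096/1852321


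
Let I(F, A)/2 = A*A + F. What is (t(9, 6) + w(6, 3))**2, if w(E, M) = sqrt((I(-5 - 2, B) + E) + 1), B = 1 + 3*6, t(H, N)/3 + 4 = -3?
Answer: (21 - sqrt(715))**2 ≈ 32.942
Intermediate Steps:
t(H, N) = -21 (t(H, N) = -12 + 3*(-3) = -12 - 9 = -21)
B = 19 (B = 1 + 18 = 19)
I(F, A) = 2*F + 2*A**2 (I(F, A) = 2*(A*A + F) = 2*(A**2 + F) = 2*(F + A**2) = 2*F + 2*A**2)
w(E, M) = sqrt(709 + E) (w(E, M) = sqrt(((2*(-5 - 2) + 2*19**2) + E) + 1) = sqrt(((2*(-7) + 2*361) + E) + 1) = sqrt(((-14 + 722) + E) + 1) = sqrt((708 + E) + 1) = sqrt(709 + E))
(t(9, 6) + w(6, 3))**2 = (-21 + sqrt(709 + 6))**2 = (-21 + sqrt(715))**2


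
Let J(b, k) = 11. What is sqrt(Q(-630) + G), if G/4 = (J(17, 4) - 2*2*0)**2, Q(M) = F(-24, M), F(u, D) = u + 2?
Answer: sqrt(462) ≈ 21.494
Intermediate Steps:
F(u, D) = 2 + u
Q(M) = -22 (Q(M) = 2 - 24 = -22)
G = 484 (G = 4*(11 - 2*2*0)**2 = 4*(11 - 4*0)**2 = 4*(11 + 0)**2 = 4*11**2 = 4*121 = 484)
sqrt(Q(-630) + G) = sqrt(-22 + 484) = sqrt(462)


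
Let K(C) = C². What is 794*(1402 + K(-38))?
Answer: 2259724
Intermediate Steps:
794*(1402 + K(-38)) = 794*(1402 + (-38)²) = 794*(1402 + 1444) = 794*2846 = 2259724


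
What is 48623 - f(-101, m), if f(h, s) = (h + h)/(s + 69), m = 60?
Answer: 6272569/129 ≈ 48625.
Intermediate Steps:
f(h, s) = 2*h/(69 + s) (f(h, s) = (2*h)/(69 + s) = 2*h/(69 + s))
48623 - f(-101, m) = 48623 - 2*(-101)/(69 + 60) = 48623 - 2*(-101)/129 = 48623 - 1*(-202/129) = 48623 + 202/129 = 6272569/129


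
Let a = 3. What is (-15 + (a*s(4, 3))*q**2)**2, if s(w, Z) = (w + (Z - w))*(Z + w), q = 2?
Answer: 56169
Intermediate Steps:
s(w, Z) = Z*(Z + w)
(-15 + (a*s(4, 3))*q**2)**2 = (-15 + (3*(3*(3 + 4)))*2**2)**2 = (-15 + (3*(3*7))*4)**2 = (-15 + (3*21)*4)**2 = (-15 + 63*4)**2 = (-15 + 252)**2 = 237**2 = 56169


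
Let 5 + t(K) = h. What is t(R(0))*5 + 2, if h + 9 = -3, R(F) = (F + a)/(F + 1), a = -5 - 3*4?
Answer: -83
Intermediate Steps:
a = -17 (a = -5 - 12 = -17)
R(F) = (-17 + F)/(1 + F) (R(F) = (F - 17)/(F + 1) = (-17 + F)/(1 + F))
h = -12 (h = -9 - 3 = -12)
t(K) = -17 (t(K) = -5 - 12 = -17)
t(R(0))*5 + 2 = -17*5 + 2 = -85 + 2 = -83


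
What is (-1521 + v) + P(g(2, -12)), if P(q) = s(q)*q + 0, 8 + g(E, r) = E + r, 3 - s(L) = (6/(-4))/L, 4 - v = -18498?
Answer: 33857/2 ≈ 16929.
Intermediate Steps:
v = 18502 (v = 4 - 1*(-18498) = 4 + 18498 = 18502)
s(L) = 3 + 3/(2*L) (s(L) = 3 - 6/(-4)/L = 3 - 6*(-¼)/L = 3 - (-3)/(2*L) = 3 + 3/(2*L))
g(E, r) = -8 + E + r (g(E, r) = -8 + (E + r) = -8 + E + r)
P(q) = q*(3 + 3/(2*q)) (P(q) = (3 + 3/(2*q))*q + 0 = q*(3 + 3/(2*q)) + 0 = q*(3 + 3/(2*q)))
(-1521 + v) + P(g(2, -12)) = (-1521 + 18502) + (3/2 + 3*(-8 + 2 - 12)) = 16981 + (3/2 + 3*(-18)) = 16981 + (3/2 - 54) = 16981 - 105/2 = 33857/2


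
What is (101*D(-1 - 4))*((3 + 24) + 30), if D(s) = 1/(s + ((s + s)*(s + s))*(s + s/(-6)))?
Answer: -17271/1265 ≈ -13.653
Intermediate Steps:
D(s) = 1/(s + 10*s³/3) (D(s) = 1/(s + ((2*s)*(2*s))*(s + s*(-⅙))) = 1/(s + (4*s²)*(s - s/6)) = 1/(s + (4*s²)*(5*s/6)) = 1/(s + 10*s³/3))
(101*D(-1 - 4))*((3 + 24) + 30) = (101*(3/((-1 - 4)*(3 + 10*(-1 - 4)²))))*((3 + 24) + 30) = (101*(3/(-5*(3 + 10*(-5)²))))*(27 + 30) = (101*(3*(-⅕)/(3 + 10*25)))*57 = (101*(3*(-⅕)/(3 + 250)))*57 = (101*(3*(-⅕)/253))*57 = (101*(3*(-⅕)*(1/253)))*57 = (101*(-3/1265))*57 = -303/1265*57 = -17271/1265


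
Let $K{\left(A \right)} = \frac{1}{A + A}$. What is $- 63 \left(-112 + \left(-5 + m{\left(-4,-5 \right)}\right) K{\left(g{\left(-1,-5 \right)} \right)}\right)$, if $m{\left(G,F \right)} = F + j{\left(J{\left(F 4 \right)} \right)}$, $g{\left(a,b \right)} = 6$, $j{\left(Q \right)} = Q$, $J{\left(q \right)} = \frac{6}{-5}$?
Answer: $\frac{35574}{5} \approx 7114.8$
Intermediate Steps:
$J{\left(q \right)} = - \frac{6}{5}$ ($J{\left(q \right)} = 6 \left(- \frac{1}{5}\right) = - \frac{6}{5}$)
$m{\left(G,F \right)} = - \frac{6}{5} + F$ ($m{\left(G,F \right)} = F - \frac{6}{5} = - \frac{6}{5} + F$)
$K{\left(A \right)} = \frac{1}{2 A}$
$- 63 \left(-112 + \left(-5 + m{\left(-4,-5 \right)}\right) K{\left(g{\left(-1,-5 \right)} \right)}\right) = - 63 \left(-112 + \left(-5 - \frac{31}{5}\right) \frac{1}{2 \cdot 6}\right) = - 63 \left(-112 + \left(-5 - \frac{31}{5}\right) \frac{1}{2} \cdot \frac{1}{6}\right) = - 63 \left(-112 - \frac{14}{15}\right) = \left(-63\right) \left(- \frac{1694}{15}\right) = \frac{35574}{5}$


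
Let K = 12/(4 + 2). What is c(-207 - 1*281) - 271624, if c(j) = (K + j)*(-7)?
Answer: -268222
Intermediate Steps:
K = 2 (K = 12/6 = 12*(⅙) = 2)
c(j) = -14 - 7*j (c(j) = (2 + j)*(-7) = -14 - 7*j)
c(-207 - 1*281) - 271624 = (-14 - 7*(-207 - 1*281)) - 271624 = (-14 - 7*(-207 - 281)) - 271624 = (-14 - 7*(-488)) - 271624 = (-14 + 3416) - 271624 = 3402 - 271624 = -268222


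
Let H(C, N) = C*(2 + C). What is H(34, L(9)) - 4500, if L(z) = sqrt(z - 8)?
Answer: -3276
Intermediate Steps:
L(z) = sqrt(-8 + z)
H(34, L(9)) - 4500 = 34*(2 + 34) - 4500 = 34*36 - 4500 = 1224 - 4500 = -3276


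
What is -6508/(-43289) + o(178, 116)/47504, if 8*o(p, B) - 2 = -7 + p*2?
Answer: 2488442695/16451205248 ≈ 0.15126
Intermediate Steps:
o(p, B) = -5/8 + p/4 (o(p, B) = ¼ + (-7 + p*2)/8 = ¼ + (-7 + 2*p)/8 = ¼ + (-7/8 + p/4) = -5/8 + p/4)
-6508/(-43289) + o(178, 116)/47504 = -6508/(-43289) + (-5/8 + (¼)*178)/47504 = -6508*(-1/43289) + (-5/8 + 89/2)*(1/47504) = 6508/43289 + (351/8)*(1/47504) = 6508/43289 + 351/380032 = 2488442695/16451205248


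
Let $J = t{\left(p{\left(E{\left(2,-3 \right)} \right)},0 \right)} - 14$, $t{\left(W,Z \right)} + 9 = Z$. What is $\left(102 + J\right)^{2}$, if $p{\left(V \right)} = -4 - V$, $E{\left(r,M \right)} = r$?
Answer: $6241$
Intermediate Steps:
$t{\left(W,Z \right)} = -9 + Z$
$J = -23$ ($J = \left(-9 + 0\right) - 14 = -9 - 14 = -23$)
$\left(102 + J\right)^{2} = \left(102 - 23\right)^{2} = 79^{2} = 6241$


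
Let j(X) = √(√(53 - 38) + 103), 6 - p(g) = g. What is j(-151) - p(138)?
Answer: 132 + √(103 + √15) ≈ 142.34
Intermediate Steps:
p(g) = 6 - g
j(X) = √(103 + √15) (j(X) = √(√15 + 103) = √(103 + √15))
j(-151) - p(138) = √(103 + √15) - (6 - 1*138) = √(103 + √15) - (6 - 138) = √(103 + √15) - 1*(-132) = √(103 + √15) + 132 = 132 + √(103 + √15)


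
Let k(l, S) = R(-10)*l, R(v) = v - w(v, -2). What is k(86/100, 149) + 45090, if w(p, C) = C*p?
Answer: 225321/5 ≈ 45064.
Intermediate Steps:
R(v) = 3*v (R(v) = v - (-2)*v = v + 2*v = 3*v)
k(l, S) = -30*l (k(l, S) = (3*(-10))*l = -30*l)
k(86/100, 149) + 45090 = -2580/100 + 45090 = -30*43/50 + 45090 = -129/5 + 45090 = 225321/5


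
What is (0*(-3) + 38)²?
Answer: 1444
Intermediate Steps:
(0*(-3) + 38)² = (0 + 38)² = 38² = 1444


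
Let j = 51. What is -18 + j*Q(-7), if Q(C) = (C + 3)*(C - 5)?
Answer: 2430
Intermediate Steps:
Q(C) = (-5 + C)*(3 + C) (Q(C) = (3 + C)*(-5 + C) = (-5 + C)*(3 + C))
-18 + j*Q(-7) = -18 + 51*(-15 + (-7)**2 - 2*(-7)) = -18 + 51*(-15 + 49 + 14) = -18 + 51*48 = -18 + 2448 = 2430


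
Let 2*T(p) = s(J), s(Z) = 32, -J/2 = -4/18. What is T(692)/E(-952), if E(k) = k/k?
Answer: 16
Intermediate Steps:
J = 4/9 (J = -(-8)/18 = -2*(-2/9) = 4/9 ≈ 0.44444)
E(k) = 1
T(p) = 16 (T(p) = (½)*32 = 16)
T(692)/E(-952) = 16/1 = 16*1 = 16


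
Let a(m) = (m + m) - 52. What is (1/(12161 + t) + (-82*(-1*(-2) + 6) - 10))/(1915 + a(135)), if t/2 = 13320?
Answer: -25841465/82762533 ≈ -0.31224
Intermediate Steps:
t = 26640 (t = 2*13320 = 26640)
a(m) = -52 + 2*m (a(m) = 2*m - 52 = -52 + 2*m)
(1/(12161 + t) + (-82*(-1*(-2) + 6) - 10))/(1915 + a(135)) = (1/(12161 + 26640) + (-82*(-1*(-2) + 6) - 10))/(1915 + (-52 + 2*135)) = (1/38801 + (-82*(2 + 6) - 10))/(1915 + (-52 + 270)) = (1/38801 + (-82*8 - 10))/(1915 + 218) = (1/38801 + (-656 - 10))/2133 = (1/38801 - 666)*(1/2133) = -25841465/38801*1/2133 = -25841465/82762533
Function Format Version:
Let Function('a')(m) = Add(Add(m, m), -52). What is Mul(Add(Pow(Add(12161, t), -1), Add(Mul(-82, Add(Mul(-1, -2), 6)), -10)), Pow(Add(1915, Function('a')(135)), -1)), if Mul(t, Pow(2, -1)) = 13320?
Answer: Rational(-25841465, 82762533) ≈ -0.31224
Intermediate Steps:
t = 26640 (t = Mul(2, 13320) = 26640)
Function('a')(m) = Add(-52, Mul(2, m)) (Function('a')(m) = Add(Mul(2, m), -52) = Add(-52, Mul(2, m)))
Mul(Add(Pow(Add(12161, t), -1), Add(Mul(-82, Add(Mul(-1, -2), 6)), -10)), Pow(Add(1915, Function('a')(135)), -1)) = Mul(Add(Pow(Add(12161, 26640), -1), Add(Mul(-82, Add(Mul(-1, -2), 6)), -10)), Pow(Add(1915, Add(-52, Mul(2, 135))), -1)) = Mul(Add(Pow(38801, -1), Add(Mul(-82, Add(2, 6)), -10)), Pow(Add(1915, Add(-52, 270)), -1)) = Mul(Add(Rational(1, 38801), Add(Mul(-82, 8), -10)), Pow(Add(1915, 218), -1)) = Mul(Add(Rational(1, 38801), Add(-656, -10)), Pow(2133, -1)) = Mul(Add(Rational(1, 38801), -666), Rational(1, 2133)) = Mul(Rational(-25841465, 38801), Rational(1, 2133)) = Rational(-25841465, 82762533)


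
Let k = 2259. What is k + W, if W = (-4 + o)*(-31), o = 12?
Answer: 2011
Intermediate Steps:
W = -248 (W = (-4 + 12)*(-31) = 8*(-31) = -248)
k + W = 2259 - 248 = 2011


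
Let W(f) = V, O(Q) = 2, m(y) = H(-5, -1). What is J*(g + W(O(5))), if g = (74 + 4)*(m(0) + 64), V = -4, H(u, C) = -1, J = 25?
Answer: 122750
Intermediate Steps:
m(y) = -1
W(f) = -4
g = 4914 (g = (74 + 4)*(-1 + 64) = 78*63 = 4914)
J*(g + W(O(5))) = 25*(4914 - 4) = 25*4910 = 122750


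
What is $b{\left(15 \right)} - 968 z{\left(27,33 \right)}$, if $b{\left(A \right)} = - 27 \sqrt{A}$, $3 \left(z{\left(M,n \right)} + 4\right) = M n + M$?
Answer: $-292336 - 27 \sqrt{15} \approx -2.9244 \cdot 10^{5}$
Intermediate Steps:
$z{\left(M,n \right)} = -4 + \frac{M}{3} + \frac{M n}{3}$ ($z{\left(M,n \right)} = -4 + \frac{M n + M}{3} = -4 + \frac{M + M n}{3} = -4 + \left(\frac{M}{3} + \frac{M n}{3}\right) = -4 + \frac{M}{3} + \frac{M n}{3}$)
$b{\left(15 \right)} - 968 z{\left(27,33 \right)} = - 27 \sqrt{15} - 968 \left(-4 + \frac{1}{3} \cdot 27 + \frac{1}{3} \cdot 27 \cdot 33\right) = - 27 \sqrt{15} - 968 \left(-4 + 9 + 297\right) = - 27 \sqrt{15} - 292336 = -292336 - 27 \sqrt{15}$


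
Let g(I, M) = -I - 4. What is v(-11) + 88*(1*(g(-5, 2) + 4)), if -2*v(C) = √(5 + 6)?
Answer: 440 - √11/2 ≈ 438.34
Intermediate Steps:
g(I, M) = -4 - I
v(C) = -√11/2 (v(C) = -√(5 + 6)/2 = -√11/2)
v(-11) + 88*(1*(g(-5, 2) + 4)) = -√11/2 + 88*(1*((-4 - 1*(-5)) + 4)) = -√11/2 + 88*(1*((-4 + 5) + 4)) = -√11/2 + 88*(1*(1 + 4)) = -√11/2 + 88*(1*5) = -√11/2 + 88*5 = -√11/2 + 440 = 440 - √11/2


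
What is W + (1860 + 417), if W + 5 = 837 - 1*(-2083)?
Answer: 5192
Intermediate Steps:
W = 2915 (W = -5 + (837 - 1*(-2083)) = -5 + (837 + 2083) = -5 + 2920 = 2915)
W + (1860 + 417) = 2915 + (1860 + 417) = 2915 + 2277 = 5192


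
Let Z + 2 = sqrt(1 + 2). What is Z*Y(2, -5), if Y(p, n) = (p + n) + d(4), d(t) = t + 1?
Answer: -4 + 2*sqrt(3) ≈ -0.53590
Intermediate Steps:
d(t) = 1 + t
Z = -2 + sqrt(3) (Z = -2 + sqrt(1 + 2) = -2 + sqrt(3) ≈ -0.26795)
Y(p, n) = 5 + n + p (Y(p, n) = (p + n) + (1 + 4) = (n + p) + 5 = 5 + n + p)
Z*Y(2, -5) = (-2 + sqrt(3))*(5 - 5 + 2) = (-2 + sqrt(3))*2 = -4 + 2*sqrt(3)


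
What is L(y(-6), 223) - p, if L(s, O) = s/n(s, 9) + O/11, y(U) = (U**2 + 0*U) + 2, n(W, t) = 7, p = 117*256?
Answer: -2304325/77 ≈ -29926.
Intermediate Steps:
p = 29952
y(U) = 2 + U**2 (y(U) = (U**2 + 0) + 2 = U**2 + 2 = 2 + U**2)
L(s, O) = s/7 + O/11
L(y(-6), 223) - p = ((2 + (-6)**2)/7 + (1/11)*223) - 1*29952 = ((2 + 36)/7 + 223/11) - 29952 = ((1/7)*38 + 223/11) - 29952 = (38/7 + 223/11) - 29952 = 1979/77 - 29952 = -2304325/77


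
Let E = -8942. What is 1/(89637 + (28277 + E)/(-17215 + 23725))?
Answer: 434/38903747 ≈ 1.1156e-5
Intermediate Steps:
1/(89637 + (28277 + E)/(-17215 + 23725)) = 1/(89637 + (28277 - 8942)/(-17215 + 23725)) = 1/(89637 + 19335/6510) = 1/(89637 + 19335*(1/6510)) = 1/(89637 + 1289/434) = 1/(38903747/434) = 434/38903747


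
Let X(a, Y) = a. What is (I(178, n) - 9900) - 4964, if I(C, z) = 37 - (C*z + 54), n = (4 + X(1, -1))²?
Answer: -19331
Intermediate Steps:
n = 25 (n = (4 + 1)² = 5² = 25)
I(C, z) = -17 - C*z (I(C, z) = 37 - (54 + C*z) = 37 + (-54 - C*z) = -17 - C*z)
(I(178, n) - 9900) - 4964 = ((-17 - 1*178*25) - 9900) - 4964 = ((-17 - 4450) - 9900) - 4964 = (-4467 - 9900) - 4964 = -14367 - 4964 = -19331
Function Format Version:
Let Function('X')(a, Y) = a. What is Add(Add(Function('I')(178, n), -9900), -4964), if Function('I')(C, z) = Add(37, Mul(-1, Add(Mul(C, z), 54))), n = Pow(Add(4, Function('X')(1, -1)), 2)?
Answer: -19331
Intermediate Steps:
n = 25 (n = Pow(Add(4, 1), 2) = Pow(5, 2) = 25)
Function('I')(C, z) = Add(-17, Mul(-1, C, z)) (Function('I')(C, z) = Add(37, Mul(-1, Add(54, Mul(C, z)))) = Add(37, Add(-54, Mul(-1, C, z))) = Add(-17, Mul(-1, C, z)))
Add(Add(Function('I')(178, n), -9900), -4964) = Add(Add(Add(-17, Mul(-1, 178, 25)), -9900), -4964) = Add(Add(Add(-17, -4450), -9900), -4964) = Add(Add(-4467, -9900), -4964) = Add(-14367, -4964) = -19331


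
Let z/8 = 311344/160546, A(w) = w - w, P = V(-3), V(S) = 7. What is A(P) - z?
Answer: -1245376/80273 ≈ -15.514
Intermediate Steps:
P = 7
A(w) = 0
z = 1245376/80273 (z = 8*(311344/160546) = 8*(311344*(1/160546)) = 8*(155672/80273) = 1245376/80273 ≈ 15.514)
A(P) - z = 0 - 1*1245376/80273 = 0 - 1245376/80273 = -1245376/80273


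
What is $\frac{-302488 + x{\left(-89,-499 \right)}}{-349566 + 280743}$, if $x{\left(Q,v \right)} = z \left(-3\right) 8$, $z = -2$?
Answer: $\frac{302440}{68823} \approx 4.3945$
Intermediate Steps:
$x{\left(Q,v \right)} = 48$ ($x{\left(Q,v \right)} = \left(-2\right) \left(-3\right) 8 = 6 \cdot 8 = 48$)
$\frac{-302488 + x{\left(-89,-499 \right)}}{-349566 + 280743} = \frac{-302488 + 48}{-349566 + 280743} = - \frac{302440}{-68823} = \left(-302440\right) \left(- \frac{1}{68823}\right) = \frac{302440}{68823}$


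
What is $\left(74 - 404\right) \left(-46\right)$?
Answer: $15180$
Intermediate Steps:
$\left(74 - 404\right) \left(-46\right) = \left(-330\right) \left(-46\right) = 15180$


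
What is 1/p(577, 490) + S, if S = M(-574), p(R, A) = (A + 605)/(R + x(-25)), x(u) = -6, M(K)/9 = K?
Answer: -5656199/1095 ≈ -5165.5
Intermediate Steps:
M(K) = 9*K
p(R, A) = (605 + A)/(-6 + R) (p(R, A) = (A + 605)/(R - 6) = (605 + A)/(-6 + R))
S = -5166 (S = 9*(-574) = -5166)
1/p(577, 490) + S = 1/((605 + 490)/(-6 + 577)) - 5166 = 1/(1095/571) - 5166 = 571/1095 - 5166 = -5656199/1095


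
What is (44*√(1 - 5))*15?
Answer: 1320*I ≈ 1320.0*I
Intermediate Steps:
(44*√(1 - 5))*15 = (44*√(-4))*15 = (44*(2*I))*15 = (88*I)*15 = 1320*I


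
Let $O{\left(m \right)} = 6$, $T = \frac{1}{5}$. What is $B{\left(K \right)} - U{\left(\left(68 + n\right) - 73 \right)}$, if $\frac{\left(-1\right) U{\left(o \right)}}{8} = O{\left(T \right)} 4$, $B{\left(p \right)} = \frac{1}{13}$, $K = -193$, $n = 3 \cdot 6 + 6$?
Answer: $\frac{2497}{13} \approx 192.08$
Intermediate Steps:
$T = \frac{1}{5} \approx 0.2$
$n = 24$ ($n = 18 + 6 = 24$)
$B{\left(p \right)} = \frac{1}{13}$
$U{\left(o \right)} = -192$ ($U{\left(o \right)} = - 8 \cdot 6 \cdot 4 = \left(-8\right) 24 = -192$)
$B{\left(K \right)} - U{\left(\left(68 + n\right) - 73 \right)} = \frac{1}{13} - -192 = \frac{1}{13} + 192 = \frac{2497}{13}$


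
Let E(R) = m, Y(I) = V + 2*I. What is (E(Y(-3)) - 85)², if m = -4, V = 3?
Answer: 7921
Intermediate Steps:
Y(I) = 3 + 2*I
E(R) = -4
(E(Y(-3)) - 85)² = (-4 - 85)² = (-89)² = 7921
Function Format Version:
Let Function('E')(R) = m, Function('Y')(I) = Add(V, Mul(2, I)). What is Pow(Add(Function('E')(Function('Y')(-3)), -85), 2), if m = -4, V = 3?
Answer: 7921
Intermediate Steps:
Function('Y')(I) = Add(3, Mul(2, I))
Function('E')(R) = -4
Pow(Add(Function('E')(Function('Y')(-3)), -85), 2) = Pow(Add(-4, -85), 2) = Pow(-89, 2) = 7921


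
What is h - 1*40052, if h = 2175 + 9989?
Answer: -27888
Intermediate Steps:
h = 12164
h - 1*40052 = 12164 - 1*40052 = 12164 - 40052 = -27888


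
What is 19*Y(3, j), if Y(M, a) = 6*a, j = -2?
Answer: -228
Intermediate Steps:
19*Y(3, j) = 19*(6*(-2)) = 19*(-12) = -228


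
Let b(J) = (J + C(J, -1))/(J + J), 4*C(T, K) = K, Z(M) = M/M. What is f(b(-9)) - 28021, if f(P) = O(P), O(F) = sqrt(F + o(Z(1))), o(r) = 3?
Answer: -28021 + sqrt(506)/12 ≈ -28019.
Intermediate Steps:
Z(M) = 1
C(T, K) = K/4
b(J) = (-1/4 + J)/(2*J) (b(J) = (J + (1/4)*(-1))/(J + J) = (J - 1/4)/((2*J)) = (-1/4 + J)*(1/(2*J)) = (-1/4 + J)/(2*J))
O(F) = sqrt(3 + F) (O(F) = sqrt(F + 3) = sqrt(3 + F))
f(P) = sqrt(3 + P)
f(b(-9)) - 28021 = sqrt(3 + (1/8)*(-1 + 4*(-9))/(-9)) - 28021 = sqrt(3 + (1/8)*(-1/9)*(-1 - 36)) - 28021 = sqrt(3 + (1/8)*(-1/9)*(-37)) - 28021 = sqrt(3 + 37/72) - 28021 = sqrt(253/72) - 28021 = sqrt(506)/12 - 28021 = -28021 + sqrt(506)/12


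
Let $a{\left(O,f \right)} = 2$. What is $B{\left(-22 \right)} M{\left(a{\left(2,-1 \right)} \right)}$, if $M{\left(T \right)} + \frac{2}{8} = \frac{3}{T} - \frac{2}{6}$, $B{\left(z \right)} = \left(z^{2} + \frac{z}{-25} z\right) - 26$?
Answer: $\frac{60313}{150} \approx 402.09$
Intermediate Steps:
$B{\left(z \right)} = -26 + \frac{24 z^{2}}{25}$ ($B{\left(z \right)} = \left(z^{2} + z \left(- \frac{1}{25}\right) z\right) - 26 = \left(z^{2} + - \frac{z}{25} z\right) - 26 = \left(z^{2} - \frac{z^{2}}{25}\right) - 26 = \frac{24 z^{2}}{25} - 26 = -26 + \frac{24 z^{2}}{25}$)
$M{\left(T \right)} = - \frac{7}{12} + \frac{3}{T}$ ($M{\left(T \right)} = - \frac{1}{4} + \left(\frac{3}{T} - \frac{2}{6}\right) = - \frac{1}{4} + \left(\frac{3}{T} - \frac{1}{3}\right) = - \frac{1}{4} - \left(\frac{1}{3} - \frac{3}{T}\right) = - \frac{7}{12} + \frac{3}{T}$)
$B{\left(-22 \right)} M{\left(a{\left(2,-1 \right)} \right)} = \left(-26 + \frac{24 \left(-22\right)^{2}}{25}\right) \left(- \frac{7}{12} + \frac{3}{2}\right) = \left(-26 + \frac{24}{25} \cdot 484\right) \left(- \frac{7}{12} + 3 \cdot \frac{1}{2}\right) = \left(-26 + \frac{11616}{25}\right) \left(- \frac{7}{12} + \frac{3}{2}\right) = \frac{10966}{25} \cdot \frac{11}{12} = \frac{60313}{150}$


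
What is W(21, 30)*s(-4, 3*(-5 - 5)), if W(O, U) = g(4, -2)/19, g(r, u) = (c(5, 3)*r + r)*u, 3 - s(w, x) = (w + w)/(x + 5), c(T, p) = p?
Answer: -2144/475 ≈ -4.5137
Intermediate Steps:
s(w, x) = 3 - 2*w/(5 + x) (s(w, x) = 3 - (w + w)/(x + 5) = 3 - 2*w/(5 + x))
g(r, u) = 4*r*u (g(r, u) = (3*r + r)*u = (4*r)*u = 4*r*u)
W(O, U) = -32/19 (W(O, U) = (4*4*(-2))/19 = -32*1/19 = -32/19)
W(21, 30)*s(-4, 3*(-5 - 5)) = -32*(15 - 2*(-4) + 3*(3*(-5 - 5)))/(19*(5 + 3*(-5 - 5))) = -32*(15 + 8 + 3*(3*(-10)))/(19*(5 + 3*(-10))) = -32*(15 + 8 + 3*(-30))/(19*(5 - 30)) = -32*(15 + 8 - 90)/(19*(-25)) = -(-32)*(-67)/475 = -32/19*67/25 = -2144/475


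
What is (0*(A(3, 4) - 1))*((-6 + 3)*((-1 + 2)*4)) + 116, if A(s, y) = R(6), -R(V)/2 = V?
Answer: 116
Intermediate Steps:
R(V) = -2*V
A(s, y) = -12 (A(s, y) = -2*6 = -12)
(0*(A(3, 4) - 1))*((-6 + 3)*((-1 + 2)*4)) + 116 = (0*(-12 - 1))*((-6 + 3)*((-1 + 2)*4)) + 116 = (0*(-13))*(-3*4) + 116 = 0*(-3*4) + 116 = 0*(-12) + 116 = 0 + 116 = 116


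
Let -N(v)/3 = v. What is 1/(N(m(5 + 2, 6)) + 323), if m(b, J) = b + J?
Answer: 1/284 ≈ 0.0035211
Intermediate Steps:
m(b, J) = J + b
N(v) = -3*v
1/(N(m(5 + 2, 6)) + 323) = 1/(-3*(6 + (5 + 2)) + 323) = 1/(-3*(6 + 7) + 323) = 1/(-3*13 + 323) = 1/(-39 + 323) = 1/284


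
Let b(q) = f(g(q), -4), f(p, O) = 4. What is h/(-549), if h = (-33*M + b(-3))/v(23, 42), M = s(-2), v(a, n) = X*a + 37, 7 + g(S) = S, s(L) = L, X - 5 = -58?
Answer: 35/324459 ≈ 0.00010787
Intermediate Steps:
X = -53 (X = 5 - 58 = -53)
g(S) = -7 + S
v(a, n) = 37 - 53*a (v(a, n) = -53*a + 37 = 37 - 53*a)
M = -2
b(q) = 4
h = -35/591 (h = (-33*(-2) + 4)/(37 - 53*23) = (66 + 4)/(37 - 1219) = 70/(-1182) = 70*(-1/1182) = -35/591 ≈ -0.059222)
h/(-549) = -35/591/(-549) = -35/591*(-1/549) = 35/324459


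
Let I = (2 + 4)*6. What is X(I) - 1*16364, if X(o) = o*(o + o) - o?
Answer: -13808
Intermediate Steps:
I = 36 (I = 6*6 = 36)
X(o) = -o + 2*o² (X(o) = o*(2*o) - o = 2*o² - o = -o + 2*o²)
X(I) - 1*16364 = 36*(-1 + 2*36) - 1*16364 = 36*(-1 + 72) - 16364 = 36*71 - 16364 = 2556 - 16364 = -13808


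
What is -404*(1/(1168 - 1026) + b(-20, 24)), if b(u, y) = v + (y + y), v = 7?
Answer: -1577822/71 ≈ -22223.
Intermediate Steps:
b(u, y) = 7 + 2*y (b(u, y) = 7 + (y + y) = 7 + 2*y)
-404*(1/(1168 - 1026) + b(-20, 24)) = -404*(1/(1168 - 1026) + (7 + 2*24)) = -404*(1/142 + (7 + 48)) = -404*(1/142 + 55) = -404*7811/142 = -1577822/71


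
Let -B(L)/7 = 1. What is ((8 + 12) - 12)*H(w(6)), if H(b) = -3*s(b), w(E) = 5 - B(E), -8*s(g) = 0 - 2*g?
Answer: -72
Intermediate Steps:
B(L) = -7 (B(L) = -7*1 = -7)
s(g) = g/4 (s(g) = -(0 - 2*g)/8 = -(-1)*g/4 = g/4)
w(E) = 12 (w(E) = 5 - 1*(-7) = 5 + 7 = 12)
H(b) = -3*b/4
((8 + 12) - 12)*H(w(6)) = ((8 + 12) - 12)*(-¾*12) = (20 - 12)*(-9) = 8*(-9) = -72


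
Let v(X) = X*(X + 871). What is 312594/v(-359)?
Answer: -156297/91904 ≈ -1.7007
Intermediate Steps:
v(X) = X*(871 + X)
312594/v(-359) = 312594/((-359*(871 - 359))) = 312594/((-359*512)) = 312594/(-183808) = 312594*(-1/183808) = -156297/91904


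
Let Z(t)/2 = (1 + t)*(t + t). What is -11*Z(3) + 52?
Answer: -476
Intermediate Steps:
Z(t) = 4*t*(1 + t) (Z(t) = 2*((1 + t)*(t + t)) = 2*((1 + t)*(2*t)) = 2*(2*t*(1 + t)) = 4*t*(1 + t))
-11*Z(3) + 52 = -44*3*(1 + 3) + 52 = -44*3*4 + 52 = -11*48 + 52 = -528 + 52 = -476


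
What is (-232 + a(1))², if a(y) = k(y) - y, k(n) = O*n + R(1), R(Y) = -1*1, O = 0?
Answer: 54756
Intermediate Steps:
R(Y) = -1
k(n) = -1 (k(n) = 0*n - 1 = 0 - 1 = -1)
a(y) = -1 - y
(-232 + a(1))² = (-232 + (-1 - 1*1))² = (-232 + (-1 - 1))² = (-232 - 2)² = (-234)² = 54756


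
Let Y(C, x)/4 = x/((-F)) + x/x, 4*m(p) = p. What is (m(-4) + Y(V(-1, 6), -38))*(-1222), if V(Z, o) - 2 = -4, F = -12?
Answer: 35438/3 ≈ 11813.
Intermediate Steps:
V(Z, o) = -2 (V(Z, o) = 2 - 4 = -2)
m(p) = p/4
Y(C, x) = 4 + x/3 (Y(C, x) = 4*(x/((-1*(-12))) + x/x) = 4*(x/12 + 1) = 4*(1 + x/12) = 4 + x/3)
(m(-4) + Y(V(-1, 6), -38))*(-1222) = ((¼)*(-4) + (4 + (⅓)*(-38)))*(-1222) = (-1 + (4 - 38/3))*(-1222) = (-1 - 26/3)*(-1222) = -29/3*(-1222) = 35438/3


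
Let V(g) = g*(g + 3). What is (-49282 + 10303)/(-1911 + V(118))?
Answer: -38979/12367 ≈ -3.1519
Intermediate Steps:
V(g) = g*(3 + g)
(-49282 + 10303)/(-1911 + V(118)) = (-49282 + 10303)/(-1911 + 118*(3 + 118)) = -38979/(-1911 + 118*121) = -38979/(-1911 + 14278) = -38979/12367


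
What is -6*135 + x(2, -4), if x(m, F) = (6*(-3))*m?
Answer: -846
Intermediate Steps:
x(m, F) = -18*m
-6*135 + x(2, -4) = -6*135 - 18*2 = -810 - 36 = -846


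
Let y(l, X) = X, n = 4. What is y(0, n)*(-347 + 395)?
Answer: 192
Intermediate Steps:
y(0, n)*(-347 + 395) = 4*(-347 + 395) = 4*48 = 192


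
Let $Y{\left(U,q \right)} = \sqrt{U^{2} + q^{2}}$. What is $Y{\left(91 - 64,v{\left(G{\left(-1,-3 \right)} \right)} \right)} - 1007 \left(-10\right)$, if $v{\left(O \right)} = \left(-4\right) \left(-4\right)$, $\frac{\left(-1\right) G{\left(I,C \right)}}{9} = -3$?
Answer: $10070 + \sqrt{985} \approx 10101.0$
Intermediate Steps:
$G{\left(I,C \right)} = 27$ ($G{\left(I,C \right)} = \left(-9\right) \left(-3\right) = 27$)
$v{\left(O \right)} = 16$
$Y{\left(91 - 64,v{\left(G{\left(-1,-3 \right)} \right)} \right)} - 1007 \left(-10\right) = \sqrt{\left(91 - 64\right)^{2} + 16^{2}} - 1007 \left(-10\right) = \sqrt{\left(91 - 64\right)^{2} + 256} - -10070 = \sqrt{27^{2} + 256} + 10070 = \sqrt{729 + 256} + 10070 = \sqrt{985} + 10070 = 10070 + \sqrt{985}$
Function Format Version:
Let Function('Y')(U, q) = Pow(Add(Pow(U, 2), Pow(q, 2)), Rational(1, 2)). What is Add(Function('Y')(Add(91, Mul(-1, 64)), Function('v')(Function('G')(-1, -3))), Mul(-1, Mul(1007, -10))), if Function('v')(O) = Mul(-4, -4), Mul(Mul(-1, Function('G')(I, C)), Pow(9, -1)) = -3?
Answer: Add(10070, Pow(985, Rational(1, 2))) ≈ 10101.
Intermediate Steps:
Function('G')(I, C) = 27 (Function('G')(I, C) = Mul(-9, -3) = 27)
Function('v')(O) = 16
Add(Function('Y')(Add(91, Mul(-1, 64)), Function('v')(Function('G')(-1, -3))), Mul(-1, Mul(1007, -10))) = Add(Pow(Add(Pow(Add(91, Mul(-1, 64)), 2), Pow(16, 2)), Rational(1, 2)), Mul(-1, Mul(1007, -10))) = Add(Pow(Add(Pow(Add(91, -64), 2), 256), Rational(1, 2)), Mul(-1, -10070)) = Add(Pow(Add(Pow(27, 2), 256), Rational(1, 2)), 10070) = Add(Pow(Add(729, 256), Rational(1, 2)), 10070) = Add(Pow(985, Rational(1, 2)), 10070) = Add(10070, Pow(985, Rational(1, 2)))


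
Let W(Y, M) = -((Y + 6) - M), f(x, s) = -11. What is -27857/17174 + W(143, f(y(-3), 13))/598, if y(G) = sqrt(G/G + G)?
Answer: -9703163/5135026 ≈ -1.8896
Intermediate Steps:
y(G) = sqrt(1 + G)
W(Y, M) = -6 + M - Y (W(Y, M) = -((6 + Y) - M) = -(6 + Y - M) = -6 + M - Y)
-27857/17174 + W(143, f(y(-3), 13))/598 = -27857/17174 + (-6 - 11 - 1*143)/598 = -27857*1/17174 + (-6 - 11 - 143)*(1/598) = -27857/17174 - 160*1/598 = -27857/17174 - 80/299 = -9703163/5135026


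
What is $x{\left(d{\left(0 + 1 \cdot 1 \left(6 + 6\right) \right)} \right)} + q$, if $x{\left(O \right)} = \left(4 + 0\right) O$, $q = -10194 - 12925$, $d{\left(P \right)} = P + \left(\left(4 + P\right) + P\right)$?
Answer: $-22959$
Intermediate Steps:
$d{\left(P \right)} = 4 + 3 P$ ($d{\left(P \right)} = P + \left(4 + 2 P\right) = 4 + 3 P$)
$q = -23119$
$x{\left(O \right)} = 4 O$
$x{\left(d{\left(0 + 1 \cdot 1 \left(6 + 6\right) \right)} \right)} + q = 4 \left(4 + 3 \left(0 + 1 \cdot 1 \left(6 + 6\right)\right)\right) - 23119 = 4 \left(4 + 3 \left(0 + 1 \cdot 1 \cdot 12\right)\right) - 23119 = 4 \left(4 + 3 \left(0 + 1 \cdot 12\right)\right) - 23119 = 4 \left(4 + 3 \left(0 + 12\right)\right) - 23119 = 4 \left(4 + 3 \cdot 12\right) - 23119 = 4 \left(4 + 36\right) - 23119 = 4 \cdot 40 - 23119 = 160 - 23119 = -22959$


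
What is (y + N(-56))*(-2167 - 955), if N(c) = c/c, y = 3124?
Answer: -9756250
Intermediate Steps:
N(c) = 1
(y + N(-56))*(-2167 - 955) = (3124 + 1)*(-2167 - 955) = 3125*(-3122) = -9756250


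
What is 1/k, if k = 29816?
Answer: 1/29816 ≈ 3.3539e-5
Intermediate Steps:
1/k = 1/29816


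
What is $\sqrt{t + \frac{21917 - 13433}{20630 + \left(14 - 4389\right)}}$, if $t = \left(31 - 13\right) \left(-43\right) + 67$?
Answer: $\frac{i \sqrt{186669185255}}{16255} \approx 26.58 i$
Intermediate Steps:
$t = -707$ ($t = \left(31 - 13\right) \left(-43\right) + 67 = 18 \left(-43\right) + 67 = -774 + 67 = -707$)
$\sqrt{t + \frac{21917 - 13433}{20630 + \left(14 - 4389\right)}} = \sqrt{-707 + \frac{21917 - 13433}{20630 + \left(14 - 4389\right)}} = \sqrt{-707 + \frac{8484}{20630 + \left(14 - 4389\right)}} = \sqrt{-707 + \frac{8484}{20630 - 4375}} = \sqrt{-707 + \frac{8484}{16255}} = \sqrt{- \frac{11483801}{16255}} = \frac{i \sqrt{186669185255}}{16255}$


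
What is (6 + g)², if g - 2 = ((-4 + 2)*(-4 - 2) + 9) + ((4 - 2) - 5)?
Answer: 676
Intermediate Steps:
g = 20 (g = 2 + (((-4 + 2)*(-4 - 2) + 9) + ((4 - 2) - 5)) = 2 + ((-2*(-6) + 9) + (2 - 5)) = 2 + ((12 + 9) - 3) = 2 + (21 - 3) = 2 + 18 = 20)
(6 + g)² = (6 + 20)² = 26² = 676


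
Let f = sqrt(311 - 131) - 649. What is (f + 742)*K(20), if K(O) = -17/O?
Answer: -1581/20 - 51*sqrt(5)/10 ≈ -90.454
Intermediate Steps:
f = -649 + 6*sqrt(5) (f = sqrt(180) - 649 = 6*sqrt(5) - 649 = -649 + 6*sqrt(5) ≈ -635.58)
(f + 742)*K(20) = ((-649 + 6*sqrt(5)) + 742)*(-17/20) = (93 + 6*sqrt(5))*(-17*1/20) = (93 + 6*sqrt(5))*(-17/20) = -1581/20 - 51*sqrt(5)/10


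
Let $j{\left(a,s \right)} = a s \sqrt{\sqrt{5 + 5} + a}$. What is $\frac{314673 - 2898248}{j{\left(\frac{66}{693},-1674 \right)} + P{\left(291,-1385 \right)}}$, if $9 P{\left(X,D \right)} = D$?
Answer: $- \frac{2583575}{- \frac{1385}{9} - \frac{1116 \sqrt{\frac{2}{21} + \sqrt{10}}}{7}} \approx 5850.0$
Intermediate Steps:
$P{\left(X,D \right)} = \frac{D}{9}$
$j{\left(a,s \right)} = a s \sqrt{a + \sqrt{10}}$ ($j{\left(a,s \right)} = a s \sqrt{\sqrt{10} + a} = a s \sqrt{a + \sqrt{10}}$)
$\frac{314673 - 2898248}{j{\left(\frac{66}{693},-1674 \right)} + P{\left(291,-1385 \right)}} = \frac{314673 - 2898248}{\frac{66}{693} \left(-1674\right) \sqrt{\frac{66}{693} + \sqrt{10}} + \frac{1}{9} \left(-1385\right)} = - \frac{2583575}{66 \cdot \frac{1}{693} \left(-1674\right) \sqrt{66 \cdot \frac{1}{693} + \sqrt{10}} - \frac{1385}{9}} = - \frac{2583575}{\frac{2}{21} \left(-1674\right) \sqrt{\frac{2}{21} + \sqrt{10}} - \frac{1385}{9}} = - \frac{2583575}{- \frac{1116 \sqrt{\frac{2}{21} + \sqrt{10}}}{7} - \frac{1385}{9}} = - \frac{2583575}{- \frac{1385}{9} - \frac{1116 \sqrt{\frac{2}{21} + \sqrt{10}}}{7}}$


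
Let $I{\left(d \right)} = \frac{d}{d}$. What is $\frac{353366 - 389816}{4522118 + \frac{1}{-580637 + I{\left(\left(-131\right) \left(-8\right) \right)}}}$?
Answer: $- \frac{21164182200}{2625704507047} \approx -0.0080604$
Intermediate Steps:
$I{\left(d \right)} = 1$
$\frac{353366 - 389816}{4522118 + \frac{1}{-580637 + I{\left(\left(-131\right) \left(-8\right) \right)}}} = \frac{353366 - 389816}{4522118 + \frac{1}{-580637 + 1}} = - \frac{36450}{4522118 + \frac{1}{-580636}} = - \frac{36450}{4522118 - \frac{1}{580636}} = - \frac{36450}{\frac{2625704507047}{580636}} = \left(-36450\right) \frac{580636}{2625704507047} = - \frac{21164182200}{2625704507047}$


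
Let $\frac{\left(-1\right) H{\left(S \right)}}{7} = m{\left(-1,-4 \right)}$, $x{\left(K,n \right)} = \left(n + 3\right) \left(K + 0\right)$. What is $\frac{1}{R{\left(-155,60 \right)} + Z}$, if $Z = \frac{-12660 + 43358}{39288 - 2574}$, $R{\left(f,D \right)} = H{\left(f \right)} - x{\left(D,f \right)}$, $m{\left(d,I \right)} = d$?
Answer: $\frac{18357}{167559688} \approx 0.00010955$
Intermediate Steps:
$x{\left(K,n \right)} = K \left(3 + n\right)$ ($x{\left(K,n \right)} = \left(3 + n\right) K = K \left(3 + n\right)$)
$H{\left(S \right)} = 7$ ($H{\left(S \right)} = \left(-7\right) \left(-1\right) = 7$)
$R{\left(f,D \right)} = 7 - D \left(3 + f\right)$
$Z = \frac{15349}{18357}$ ($Z = \frac{30698}{36714} = 30698 \cdot \frac{1}{36714} = \frac{15349}{18357} \approx 0.83614$)
$\frac{1}{R{\left(-155,60 \right)} + Z} = \frac{1}{\left(7 - 60 \left(3 - 155\right)\right) + \frac{15349}{18357}} = \frac{1}{\left(7 - 60 \left(-152\right)\right) + \frac{15349}{18357}} = \frac{1}{\left(7 + 9120\right) + \frac{15349}{18357}} = \frac{1}{9127 + \frac{15349}{18357}} = \frac{1}{\frac{167559688}{18357}} = \frac{18357}{167559688}$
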